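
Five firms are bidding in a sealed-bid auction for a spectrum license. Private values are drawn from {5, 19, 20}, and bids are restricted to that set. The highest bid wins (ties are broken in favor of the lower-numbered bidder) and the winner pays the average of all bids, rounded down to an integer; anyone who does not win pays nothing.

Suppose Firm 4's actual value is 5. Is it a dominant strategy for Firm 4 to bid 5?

Check each profile of the others' bids and compare truth against every alternative bid.
Others bid (5, 5, 5, 19): truth gives 0, best alternative gives -5.
Others bid (5, 5, 5, 5): truth gives 0, best alternative gives -2.
Others bid (5, 5, 5, 20): truth gives 0, best alternative gives 0.
Others bid (5, 5, 19, 5): truth gives 0, best alternative gives 0.
Others bid (5, 5, 19, 19): truth gives 0, best alternative gives 0.
Others bid (5, 5, 19, 20): truth gives 0, best alternative gives 0.
(Remaining 75 profiles checked similarly; truth is weakly best in each.)
In every case the truthful bid is at least as good as any alternative, so it is a dominant strategy.

Yes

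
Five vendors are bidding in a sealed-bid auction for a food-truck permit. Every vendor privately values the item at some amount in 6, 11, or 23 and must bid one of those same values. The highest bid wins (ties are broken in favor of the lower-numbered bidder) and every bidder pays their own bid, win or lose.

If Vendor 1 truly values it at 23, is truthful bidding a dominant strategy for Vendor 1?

Consider the case where Vendor 2 bids 6, Vendor 3 bids 6, Vendor 4 bids 6 and Vendor 5 bids 6.
Truthful bid 23: wins, pays 23, utility 23 - 23 = 0.
Bid 6 instead: wins, pays 6, utility 23 - 6 = 17.
Since 17 > 0, bidding 6 is strictly better here, so truthful bidding is not dominant.

No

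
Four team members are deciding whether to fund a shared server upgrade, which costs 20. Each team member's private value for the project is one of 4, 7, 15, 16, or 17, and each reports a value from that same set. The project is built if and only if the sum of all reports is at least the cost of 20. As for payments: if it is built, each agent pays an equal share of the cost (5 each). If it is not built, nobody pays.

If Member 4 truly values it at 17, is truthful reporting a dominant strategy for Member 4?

Check each profile of the others' reports and compare truth against every alternative report.
Others report (4, 4, 4): truth gives 12, best alternative gives 12.
Others report (4, 4, 7): truth gives 12, best alternative gives 12.
Others report (4, 4, 15): truth gives 12, best alternative gives 12.
Others report (4, 4, 16): truth gives 12, best alternative gives 12.
Others report (4, 4, 17): truth gives 12, best alternative gives 12.
Others report (4, 7, 4): truth gives 12, best alternative gives 12.
(Remaining 119 profiles checked similarly; truth is weakly best in each.)
In every case the truthful report is at least as good as any alternative, so it is a dominant strategy.

Yes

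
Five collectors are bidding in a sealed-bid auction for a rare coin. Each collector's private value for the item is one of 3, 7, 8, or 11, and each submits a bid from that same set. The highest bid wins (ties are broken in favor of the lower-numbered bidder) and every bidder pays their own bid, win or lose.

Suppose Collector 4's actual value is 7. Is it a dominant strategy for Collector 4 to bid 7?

Consider the case where Collector 1 bids 3, Collector 2 bids 3, Collector 3 bids 3 and Collector 5 bids 8.
Truthful bid 7: loses but pays 7, utility -7.
Bid 3 instead: loses but pays 3, utility -3.
Since -3 > -7, bidding 3 is strictly better here, so truthful bidding is not dominant.

No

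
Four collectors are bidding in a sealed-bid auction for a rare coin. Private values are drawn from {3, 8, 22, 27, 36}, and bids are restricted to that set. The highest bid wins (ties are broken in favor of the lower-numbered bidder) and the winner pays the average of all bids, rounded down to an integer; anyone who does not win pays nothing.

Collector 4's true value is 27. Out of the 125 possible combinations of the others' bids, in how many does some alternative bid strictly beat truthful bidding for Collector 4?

41

Others bid (3, 3, 3): truth gives 18; bid 8 gives 23 > 18. Violating.
Others bid (3, 3, 8): truth gives 17; bid 22 gives 18 > 17. Violating.
Others bid (3, 3, 27): truth gives 0; bid 36 gives 10 > 0. Violating.
Others bid (3, 8, 3): truth gives 17; bid 22 gives 18 > 17. Violating.
Others bid (3, 3, 22): truth gives 14; no alternative beats it.
Others bid (3, 3, 36): truth gives 0; no alternative beats it.
(Checking all 125 profiles: 41 have a profitable deviation, 84 do not.)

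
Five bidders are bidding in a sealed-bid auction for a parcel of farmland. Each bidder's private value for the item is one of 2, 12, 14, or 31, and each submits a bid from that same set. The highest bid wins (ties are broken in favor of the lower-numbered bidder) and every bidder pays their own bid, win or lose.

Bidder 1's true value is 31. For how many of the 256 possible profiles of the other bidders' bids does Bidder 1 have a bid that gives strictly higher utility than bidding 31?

81

Others bid (2, 2, 2, 2): truth gives 0; bid 2 gives 29 > 0. Violating.
Others bid (2, 2, 2, 12): truth gives 0; bid 12 gives 19 > 0. Violating.
Others bid (2, 2, 2, 14): truth gives 0; bid 14 gives 17 > 0. Violating.
Others bid (2, 2, 12, 2): truth gives 0; bid 12 gives 19 > 0. Violating.
Others bid (2, 2, 2, 31): truth gives 0; no alternative beats it.
Others bid (2, 2, 12, 31): truth gives 0; no alternative beats it.
(Checking all 256 profiles: 81 have a profitable deviation, 175 do not.)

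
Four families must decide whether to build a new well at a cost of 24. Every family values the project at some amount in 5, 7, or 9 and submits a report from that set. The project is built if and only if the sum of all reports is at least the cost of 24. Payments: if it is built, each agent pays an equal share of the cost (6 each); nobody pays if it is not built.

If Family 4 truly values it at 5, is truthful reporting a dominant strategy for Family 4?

Check each profile of the others' reports and compare truth against every alternative report.
Others report (5, 5, 7): truth gives 0, best alternative gives -1.
Others report (5, 7, 5): truth gives 0, best alternative gives -1.
Others report (7, 5, 5): truth gives 0, best alternative gives -1.
Others report (5, 5, 9): truth gives -1, best alternative gives -1.
Others report (5, 7, 7): truth gives -1, best alternative gives -1.
Others report (5, 7, 9): truth gives -1, best alternative gives -1.
(Remaining 21 profiles checked similarly; truth is weakly best in each.)
In every case the truthful report is at least as good as any alternative, so it is a dominant strategy.

Yes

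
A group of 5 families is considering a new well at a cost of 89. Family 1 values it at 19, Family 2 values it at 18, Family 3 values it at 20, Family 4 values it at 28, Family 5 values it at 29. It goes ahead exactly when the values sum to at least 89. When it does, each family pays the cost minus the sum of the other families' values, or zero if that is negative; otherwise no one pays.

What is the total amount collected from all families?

Total value 114 ≥ cost 89, so it is built.
Family 1: others sum to 95; max(0, 89 - 95) = 0.
Family 2: others sum to 96; max(0, 89 - 96) = 0.
Family 3: others sum to 94; max(0, 89 - 94) = 0.
Family 4: others sum to 86; max(0, 89 - 86) = 3.
Family 5: others sum to 85; max(0, 89 - 85) = 4.
Total collected = 0 + 0 + 0 + 3 + 4 = 7.

7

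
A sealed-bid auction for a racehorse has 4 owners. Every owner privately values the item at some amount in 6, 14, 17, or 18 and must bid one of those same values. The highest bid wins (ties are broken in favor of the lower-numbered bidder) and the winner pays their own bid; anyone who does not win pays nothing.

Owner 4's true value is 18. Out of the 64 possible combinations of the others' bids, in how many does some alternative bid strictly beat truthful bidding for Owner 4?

8

Others bid (6, 6, 6): truth gives 0; bid 14 gives 4 > 0. Violating.
Others bid (6, 6, 14): truth gives 0; bid 17 gives 1 > 0. Violating.
Others bid (6, 14, 6): truth gives 0; bid 17 gives 1 > 0. Violating.
Others bid (6, 14, 14): truth gives 0; bid 17 gives 1 > 0. Violating.
Others bid (6, 6, 17): truth gives 0; no alternative beats it.
Others bid (6, 6, 18): truth gives 0; no alternative beats it.
(Checking all 64 profiles: 8 have a profitable deviation, 56 do not.)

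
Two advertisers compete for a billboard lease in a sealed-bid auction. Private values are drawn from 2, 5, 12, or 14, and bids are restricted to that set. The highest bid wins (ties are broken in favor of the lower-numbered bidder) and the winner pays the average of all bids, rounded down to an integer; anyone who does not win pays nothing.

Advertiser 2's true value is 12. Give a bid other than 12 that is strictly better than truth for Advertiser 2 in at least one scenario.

5

Suppose Advertiser 1 bids 2.
Bid 12: wins, pays 7, utility 12 - 7 = 5.
Bid 5: wins, pays 3, utility 12 - 3 = 9.
So bidding 5 beats truth here (9 > 5).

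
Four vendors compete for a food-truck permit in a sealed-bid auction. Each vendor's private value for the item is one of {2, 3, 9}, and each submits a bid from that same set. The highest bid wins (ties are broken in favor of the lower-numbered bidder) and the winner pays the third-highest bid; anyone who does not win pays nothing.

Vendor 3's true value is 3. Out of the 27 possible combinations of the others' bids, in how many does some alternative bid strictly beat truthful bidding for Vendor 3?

3

Others bid (2, 2, 9): truth gives 0; bid 9 gives 1 > 0. Violating.
Others bid (2, 3, 2): truth gives 0; bid 9 gives 1 > 0. Violating.
Others bid (3, 2, 2): truth gives 0; bid 9 gives 1 > 0. Violating.
Others bid (2, 2, 2): truth gives 1; no alternative beats it.
Others bid (2, 2, 3): truth gives 1; no alternative beats it.
(Checking all 27 profiles: 3 have a profitable deviation, 24 do not.)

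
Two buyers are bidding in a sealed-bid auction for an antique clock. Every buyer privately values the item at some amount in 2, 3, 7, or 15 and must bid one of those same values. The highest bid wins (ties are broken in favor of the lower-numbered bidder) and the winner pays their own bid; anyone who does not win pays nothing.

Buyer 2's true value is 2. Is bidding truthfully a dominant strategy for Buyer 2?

Yes

Check each profile of the others' bids and compare truth against every alternative bid.
Others bid (2): truth gives 0, best alternative gives -1.
Others bid (3): truth gives 0, best alternative gives 0.
Others bid (7): truth gives 0, best alternative gives 0.
Others bid (15): truth gives 0, best alternative gives 0.
In every case the truthful bid is at least as good as any alternative, so it is a dominant strategy.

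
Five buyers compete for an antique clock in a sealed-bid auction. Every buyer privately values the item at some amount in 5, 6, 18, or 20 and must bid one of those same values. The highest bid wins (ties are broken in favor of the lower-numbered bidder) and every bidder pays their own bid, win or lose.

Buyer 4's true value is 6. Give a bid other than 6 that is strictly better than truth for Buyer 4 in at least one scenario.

Suppose Buyer 1 bids 5, Buyer 2 bids 5, Buyer 3 bids 5 and Buyer 5 bids 18.
Bid 6: loses but pays 6, utility -6.
Bid 5: loses but pays 5, utility -5.
So bidding 5 beats truth here (-5 > -6).

5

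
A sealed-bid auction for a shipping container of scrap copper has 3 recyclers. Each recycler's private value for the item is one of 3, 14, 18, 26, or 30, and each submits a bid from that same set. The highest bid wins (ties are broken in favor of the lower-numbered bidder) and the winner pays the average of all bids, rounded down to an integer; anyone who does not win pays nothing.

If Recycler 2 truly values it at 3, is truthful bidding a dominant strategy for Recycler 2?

Check each profile of the others' bids and compare truth against every alternative bid.
Others bid (3, 14): truth gives 0, best alternative gives -7.
Others bid (3, 3): truth gives 0, best alternative gives -3.
Others bid (3, 18): truth gives 0, best alternative gives 0.
Others bid (3, 26): truth gives 0, best alternative gives 0.
Others bid (3, 30): truth gives 0, best alternative gives 0.
Others bid (14, 3): truth gives 0, best alternative gives 0.
(Remaining 19 profiles checked similarly; truth is weakly best in each.)
In every case the truthful bid is at least as good as any alternative, so it is a dominant strategy.

Yes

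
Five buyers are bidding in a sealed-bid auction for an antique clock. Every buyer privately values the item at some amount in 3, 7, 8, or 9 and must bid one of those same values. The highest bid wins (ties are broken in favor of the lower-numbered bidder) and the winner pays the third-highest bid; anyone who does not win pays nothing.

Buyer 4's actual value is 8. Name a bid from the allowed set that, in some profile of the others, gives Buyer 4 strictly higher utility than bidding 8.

9

Suppose Buyer 1 bids 3, Buyer 2 bids 3, Buyer 3 bids 3 and Buyer 5 bids 9.
Bid 8: loses, pays 0, utility 0.
Bid 9: wins, pays 3, utility 8 - 3 = 5.
So bidding 9 beats truth here (5 > 0).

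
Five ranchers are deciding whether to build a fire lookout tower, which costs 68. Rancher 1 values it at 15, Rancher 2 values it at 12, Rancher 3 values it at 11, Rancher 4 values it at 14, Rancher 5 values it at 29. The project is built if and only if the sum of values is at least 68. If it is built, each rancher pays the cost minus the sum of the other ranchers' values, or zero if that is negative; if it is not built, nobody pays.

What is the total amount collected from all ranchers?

19

Total value 81 ≥ cost 68, so it is built.
Rancher 1: others sum to 66; max(0, 68 - 66) = 2.
Rancher 2: others sum to 69; max(0, 68 - 69) = 0.
Rancher 3: others sum to 70; max(0, 68 - 70) = 0.
Rancher 4: others sum to 67; max(0, 68 - 67) = 1.
Rancher 5: others sum to 52; max(0, 68 - 52) = 16.
Total collected = 2 + 0 + 0 + 1 + 16 = 19.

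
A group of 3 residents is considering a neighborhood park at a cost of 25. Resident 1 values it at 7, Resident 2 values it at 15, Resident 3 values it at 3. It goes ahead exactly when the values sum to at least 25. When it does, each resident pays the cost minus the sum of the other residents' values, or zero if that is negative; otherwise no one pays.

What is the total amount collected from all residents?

Total value 25 ≥ cost 25, so it is built.
Resident 1: others sum to 18; max(0, 25 - 18) = 7.
Resident 2: others sum to 10; max(0, 25 - 10) = 15.
Resident 3: others sum to 22; max(0, 25 - 22) = 3.
Total collected = 7 + 15 + 3 = 25.

25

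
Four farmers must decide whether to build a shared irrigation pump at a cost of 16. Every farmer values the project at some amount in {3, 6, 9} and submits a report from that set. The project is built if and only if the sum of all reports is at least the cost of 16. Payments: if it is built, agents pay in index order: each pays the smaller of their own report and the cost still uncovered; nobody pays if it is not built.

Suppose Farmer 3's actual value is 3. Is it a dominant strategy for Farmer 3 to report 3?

Yes

Check each profile of the others' reports and compare truth against every alternative report.
Others report (3, 3, 6): truth gives 0, best alternative gives -3.
Others report (3, 3, 9): truth gives 0, best alternative gives -3.
Others report (3, 6, 3): truth gives 0, best alternative gives -3.
Others report (3, 6, 6): truth gives 0, best alternative gives -3.
Others report (3, 6, 9): truth gives 0, best alternative gives -3.
Others report (6, 3, 3): truth gives 0, best alternative gives -3.
(Remaining 21 profiles checked similarly; truth is weakly best in each.)
In every case the truthful report is at least as good as any alternative, so it is a dominant strategy.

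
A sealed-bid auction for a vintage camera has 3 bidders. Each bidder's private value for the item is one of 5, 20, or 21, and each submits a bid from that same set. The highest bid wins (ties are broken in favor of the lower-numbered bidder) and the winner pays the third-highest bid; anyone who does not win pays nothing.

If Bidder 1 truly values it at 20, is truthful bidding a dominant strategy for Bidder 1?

Consider the case where Bidder 2 bids 5 and Bidder 3 bids 21.
Truthful bid 20: loses, pays 0, utility 0.
Bid 21 instead: wins, pays 5, utility 20 - 5 = 15.
Since 15 > 0, bidding 21 is strictly better here, so truthful bidding is not dominant.

No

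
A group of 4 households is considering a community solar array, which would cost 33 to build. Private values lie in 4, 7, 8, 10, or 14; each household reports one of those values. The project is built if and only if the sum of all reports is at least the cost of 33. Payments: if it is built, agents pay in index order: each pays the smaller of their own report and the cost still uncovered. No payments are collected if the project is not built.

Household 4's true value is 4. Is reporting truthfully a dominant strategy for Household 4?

Yes

Check each profile of the others' reports and compare truth against every alternative report.
Others report (4, 8, 14): truth gives 0, best alternative gives -3.
Others report (4, 14, 8): truth gives 0, best alternative gives -3.
Others report (8, 4, 14): truth gives 0, best alternative gives -3.
Others report (8, 8, 10): truth gives 0, best alternative gives -3.
Others report (8, 10, 8): truth gives 0, best alternative gives -3.
Others report (8, 14, 4): truth gives 0, best alternative gives -3.
(Remaining 119 profiles checked similarly; truth is weakly best in each.)
In every case the truthful report is at least as good as any alternative, so it is a dominant strategy.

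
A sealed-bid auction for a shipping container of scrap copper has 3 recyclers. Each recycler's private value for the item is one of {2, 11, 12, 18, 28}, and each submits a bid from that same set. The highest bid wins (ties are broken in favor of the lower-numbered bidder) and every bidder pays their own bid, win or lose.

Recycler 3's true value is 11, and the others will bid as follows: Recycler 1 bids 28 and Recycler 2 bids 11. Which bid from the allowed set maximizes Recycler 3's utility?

2

Bid 2: loses but pays 2, utility -2.
Bid 11: loses but pays 11, utility -11.
Bid 12: loses but pays 12, utility -12.
Bid 18: loses but pays 18, utility -18.
Bid 28: loses but pays 28, utility -28.
The best choice is 2 with utility -2.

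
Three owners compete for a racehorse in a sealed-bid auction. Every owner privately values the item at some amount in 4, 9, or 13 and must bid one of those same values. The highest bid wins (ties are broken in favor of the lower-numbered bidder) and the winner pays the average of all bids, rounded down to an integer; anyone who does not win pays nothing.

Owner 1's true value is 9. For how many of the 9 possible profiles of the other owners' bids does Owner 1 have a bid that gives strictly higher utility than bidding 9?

Others bid (4, 4): truth gives 4; bid 4 gives 5 > 4. Violating.
Others bid (4, 9): truth gives 2; no alternative beats it.
Others bid (4, 13): truth gives 0; no alternative beats it.
(Checking all 9 profiles: 1 has a profitable deviation, 8 do not.)

1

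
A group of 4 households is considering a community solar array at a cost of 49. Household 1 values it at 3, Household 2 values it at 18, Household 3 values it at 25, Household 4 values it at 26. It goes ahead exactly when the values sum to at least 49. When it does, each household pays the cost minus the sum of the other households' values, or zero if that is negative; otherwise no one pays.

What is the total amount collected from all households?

5

Total value 72 ≥ cost 49, so it is built.
Household 1: others sum to 69; max(0, 49 - 69) = 0.
Household 2: others sum to 54; max(0, 49 - 54) = 0.
Household 3: others sum to 47; max(0, 49 - 47) = 2.
Household 4: others sum to 46; max(0, 49 - 46) = 3.
Total collected = 0 + 0 + 2 + 3 = 5.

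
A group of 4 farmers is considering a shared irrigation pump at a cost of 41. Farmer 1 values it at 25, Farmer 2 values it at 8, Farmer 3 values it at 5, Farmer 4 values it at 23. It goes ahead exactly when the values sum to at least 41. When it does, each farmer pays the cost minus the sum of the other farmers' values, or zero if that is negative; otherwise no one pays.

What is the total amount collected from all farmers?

Total value 61 ≥ cost 41, so it is built.
Farmer 1: others sum to 36; max(0, 41 - 36) = 5.
Farmer 2: others sum to 53; max(0, 41 - 53) = 0.
Farmer 3: others sum to 56; max(0, 41 - 56) = 0.
Farmer 4: others sum to 38; max(0, 41 - 38) = 3.
Total collected = 5 + 0 + 0 + 3 = 8.

8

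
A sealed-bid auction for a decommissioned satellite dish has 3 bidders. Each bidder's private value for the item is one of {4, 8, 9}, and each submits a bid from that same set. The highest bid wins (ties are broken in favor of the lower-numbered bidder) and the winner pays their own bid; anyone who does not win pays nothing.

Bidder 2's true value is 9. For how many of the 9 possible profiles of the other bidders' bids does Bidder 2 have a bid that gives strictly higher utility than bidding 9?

2

Others bid (4, 4): truth gives 0; bid 8 gives 1 > 0. Violating.
Others bid (4, 8): truth gives 0; bid 8 gives 1 > 0. Violating.
Others bid (4, 9): truth gives 0; no alternative beats it.
Others bid (8, 4): truth gives 0; no alternative beats it.
(Checking all 9 profiles: 2 have a profitable deviation, 7 do not.)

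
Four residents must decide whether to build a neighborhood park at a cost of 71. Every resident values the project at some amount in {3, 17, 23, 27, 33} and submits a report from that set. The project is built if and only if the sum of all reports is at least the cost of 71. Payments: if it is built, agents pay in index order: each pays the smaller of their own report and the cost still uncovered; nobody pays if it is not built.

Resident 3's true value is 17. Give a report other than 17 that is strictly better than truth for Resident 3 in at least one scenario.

Suppose Resident 1 reports 3, Resident 2 reports 33 and Resident 4 reports 33.
Report 17: project built, pays 17, utility 17 - 17 = 0.
Report 3: project built, pays 3, utility 17 - 3 = 14.
So reporting 3 beats truth here (14 > 0).

3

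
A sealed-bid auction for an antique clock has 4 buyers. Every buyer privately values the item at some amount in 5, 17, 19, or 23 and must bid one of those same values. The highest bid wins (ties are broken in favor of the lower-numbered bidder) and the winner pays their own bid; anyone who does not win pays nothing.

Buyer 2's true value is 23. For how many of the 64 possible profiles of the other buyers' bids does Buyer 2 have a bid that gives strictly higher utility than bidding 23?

Others bid (5, 5, 5): truth gives 0; bid 17 gives 6 > 0. Violating.
Others bid (5, 5, 17): truth gives 0; bid 17 gives 6 > 0. Violating.
Others bid (5, 5, 19): truth gives 0; bid 19 gives 4 > 0. Violating.
Others bid (5, 17, 5): truth gives 0; bid 17 gives 6 > 0. Violating.
Others bid (5, 5, 23): truth gives 0; no alternative beats it.
Others bid (5, 17, 23): truth gives 0; no alternative beats it.
(Checking all 64 profiles: 18 have a profitable deviation, 46 do not.)

18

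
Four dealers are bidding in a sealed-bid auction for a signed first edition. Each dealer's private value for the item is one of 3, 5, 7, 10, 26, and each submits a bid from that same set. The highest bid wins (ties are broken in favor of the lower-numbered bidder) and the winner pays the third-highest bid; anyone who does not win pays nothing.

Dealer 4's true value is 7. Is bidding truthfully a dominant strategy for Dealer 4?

No

Consider the case where Dealer 1 bids 3, Dealer 2 bids 3 and Dealer 3 bids 7.
Truthful bid 7: loses, pays 0, utility 0.
Bid 10 instead: wins, pays 3, utility 7 - 3 = 4.
Since 4 > 0, bidding 10 is strictly better here, so truthful bidding is not dominant.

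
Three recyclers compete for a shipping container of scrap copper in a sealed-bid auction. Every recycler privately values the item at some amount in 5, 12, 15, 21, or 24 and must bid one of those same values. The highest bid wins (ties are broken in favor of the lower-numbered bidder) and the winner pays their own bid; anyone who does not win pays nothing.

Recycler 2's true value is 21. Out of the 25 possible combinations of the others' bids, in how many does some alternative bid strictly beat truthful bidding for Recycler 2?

6

Others bid (5, 5): truth gives 0; bid 12 gives 9 > 0. Violating.
Others bid (5, 12): truth gives 0; bid 12 gives 9 > 0. Violating.
Others bid (5, 15): truth gives 0; bid 15 gives 6 > 0. Violating.
Others bid (12, 5): truth gives 0; bid 15 gives 6 > 0. Violating.
Others bid (5, 21): truth gives 0; no alternative beats it.
Others bid (5, 24): truth gives 0; no alternative beats it.
(Checking all 25 profiles: 6 have a profitable deviation, 19 do not.)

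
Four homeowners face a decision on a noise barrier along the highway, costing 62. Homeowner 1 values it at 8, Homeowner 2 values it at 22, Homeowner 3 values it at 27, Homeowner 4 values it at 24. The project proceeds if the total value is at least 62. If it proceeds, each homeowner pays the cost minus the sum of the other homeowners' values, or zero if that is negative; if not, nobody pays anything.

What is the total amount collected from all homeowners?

Total value 81 ≥ cost 62, so it is built.
Homeowner 1: others sum to 73; max(0, 62 - 73) = 0.
Homeowner 2: others sum to 59; max(0, 62 - 59) = 3.
Homeowner 3: others sum to 54; max(0, 62 - 54) = 8.
Homeowner 4: others sum to 57; max(0, 62 - 57) = 5.
Total collected = 0 + 3 + 8 + 5 = 16.

16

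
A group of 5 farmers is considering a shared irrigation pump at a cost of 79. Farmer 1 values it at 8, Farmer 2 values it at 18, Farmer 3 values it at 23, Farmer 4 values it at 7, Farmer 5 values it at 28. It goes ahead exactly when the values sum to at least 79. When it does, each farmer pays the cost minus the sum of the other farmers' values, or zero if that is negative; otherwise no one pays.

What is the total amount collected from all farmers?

Total value 84 ≥ cost 79, so it is built.
Farmer 1: others sum to 76; max(0, 79 - 76) = 3.
Farmer 2: others sum to 66; max(0, 79 - 66) = 13.
Farmer 3: others sum to 61; max(0, 79 - 61) = 18.
Farmer 4: others sum to 77; max(0, 79 - 77) = 2.
Farmer 5: others sum to 56; max(0, 79 - 56) = 23.
Total collected = 3 + 13 + 18 + 2 + 23 = 59.

59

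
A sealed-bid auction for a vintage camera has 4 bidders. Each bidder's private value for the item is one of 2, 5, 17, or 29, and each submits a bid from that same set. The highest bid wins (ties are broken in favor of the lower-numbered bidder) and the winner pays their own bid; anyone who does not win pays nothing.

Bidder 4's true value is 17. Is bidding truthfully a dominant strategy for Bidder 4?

Consider the case where Bidder 1 bids 2, Bidder 2 bids 2 and Bidder 3 bids 2.
Truthful bid 17: wins, pays 17, utility 17 - 17 = 0.
Bid 5 instead: wins, pays 5, utility 17 - 5 = 12.
Since 12 > 0, bidding 5 is strictly better here, so truthful bidding is not dominant.

No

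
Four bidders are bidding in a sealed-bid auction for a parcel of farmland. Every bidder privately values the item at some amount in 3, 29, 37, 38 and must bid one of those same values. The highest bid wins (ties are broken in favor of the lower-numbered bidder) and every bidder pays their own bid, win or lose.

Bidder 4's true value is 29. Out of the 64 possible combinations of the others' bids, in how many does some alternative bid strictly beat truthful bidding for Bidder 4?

Others bid (3, 3, 29): truth gives -29; bid 3 gives -3 > -29. Violating.
Others bid (3, 3, 37): truth gives -29; bid 3 gives -3 > -29. Violating.
Others bid (3, 3, 38): truth gives -29; bid 3 gives -3 > -29. Violating.
Others bid (3, 29, 3): truth gives -29; bid 3 gives -3 > -29. Violating.
Others bid (3, 3, 3): truth gives 0; no alternative beats it.
(Checking all 64 profiles: 63 have a profitable deviation, 1 does not.)

63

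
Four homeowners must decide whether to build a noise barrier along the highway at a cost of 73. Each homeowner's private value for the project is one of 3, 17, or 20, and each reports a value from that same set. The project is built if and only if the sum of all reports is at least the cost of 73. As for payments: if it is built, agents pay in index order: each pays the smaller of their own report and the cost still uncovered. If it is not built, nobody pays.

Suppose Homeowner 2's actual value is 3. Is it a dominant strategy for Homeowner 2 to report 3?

Yes

Check each profile of the others' reports and compare truth against every alternative report.
Others report (17, 20, 20): truth gives 0, best alternative gives -14.
Others report (20, 17, 20): truth gives 0, best alternative gives -14.
Others report (20, 20, 17): truth gives 0, best alternative gives -14.
Others report (20, 20, 20): truth gives 0, best alternative gives -14.
Others report (3, 3, 3): truth gives 0, best alternative gives 0.
Others report (3, 3, 17): truth gives 0, best alternative gives 0.
(Remaining 21 profiles checked similarly; truth is weakly best in each.)
In every case the truthful report is at least as good as any alternative, so it is a dominant strategy.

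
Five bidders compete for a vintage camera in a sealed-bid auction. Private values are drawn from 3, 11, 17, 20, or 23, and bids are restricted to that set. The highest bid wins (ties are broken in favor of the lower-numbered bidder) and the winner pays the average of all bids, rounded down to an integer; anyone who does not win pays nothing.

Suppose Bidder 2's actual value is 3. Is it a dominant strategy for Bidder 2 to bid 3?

Check each profile of the others' bids and compare truth against every alternative bid.
Others bid (3, 11, 11, 11): truth gives 0, best alternative gives -6.
Others bid (3, 3, 11, 11): truth gives 0, best alternative gives -4.
Others bid (3, 11, 3, 11): truth gives 0, best alternative gives -4.
Others bid (3, 11, 11, 3): truth gives 0, best alternative gives -4.
Others bid (3, 3, 3, 11): truth gives 0, best alternative gives -3.
Others bid (3, 3, 11, 3): truth gives 0, best alternative gives -3.
(Remaining 619 profiles checked similarly; truth is weakly best in each.)
In every case the truthful bid is at least as good as any alternative, so it is a dominant strategy.

Yes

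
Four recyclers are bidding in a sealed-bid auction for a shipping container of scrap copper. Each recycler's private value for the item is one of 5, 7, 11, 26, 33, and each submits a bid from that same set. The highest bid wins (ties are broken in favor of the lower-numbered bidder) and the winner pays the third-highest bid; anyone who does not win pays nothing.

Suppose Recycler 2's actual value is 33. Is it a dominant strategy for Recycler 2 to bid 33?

Yes

Check each profile of the others' bids and compare truth against every alternative bid.
Others bid (5, 5, 33): truth gives 28, best alternative gives 0.
Others bid (5, 33, 5): truth gives 28, best alternative gives 0.
Others bid (26, 5, 5): truth gives 28, best alternative gives 0.
Others bid (5, 7, 33): truth gives 26, best alternative gives 0.
Others bid (5, 33, 7): truth gives 26, best alternative gives 0.
Others bid (7, 5, 33): truth gives 26, best alternative gives 0.
(Remaining 119 profiles checked similarly; truth is weakly best in each.)
In every case the truthful bid is at least as good as any alternative, so it is a dominant strategy.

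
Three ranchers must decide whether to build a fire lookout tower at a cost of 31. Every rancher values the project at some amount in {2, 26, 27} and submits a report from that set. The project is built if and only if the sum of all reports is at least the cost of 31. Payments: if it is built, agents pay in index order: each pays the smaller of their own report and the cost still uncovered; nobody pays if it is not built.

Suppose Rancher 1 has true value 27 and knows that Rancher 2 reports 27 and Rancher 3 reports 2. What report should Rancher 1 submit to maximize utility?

2

Report 2: project built, pays 2, utility 27 - 2 = 25.
Report 26: project built, pays 26, utility 27 - 26 = 1.
Report 27: project built, pays 27, utility 27 - 27 = 0.
The best choice is 2 with utility 25.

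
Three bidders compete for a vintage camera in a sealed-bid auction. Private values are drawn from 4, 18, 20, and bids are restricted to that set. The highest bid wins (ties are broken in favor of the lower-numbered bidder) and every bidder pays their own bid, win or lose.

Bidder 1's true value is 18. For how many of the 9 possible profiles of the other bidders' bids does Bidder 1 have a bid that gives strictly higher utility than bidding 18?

6

Others bid (4, 4): truth gives 0; bid 4 gives 14 > 0. Violating.
Others bid (4, 20): truth gives -18; bid 20 gives -2 > -18. Violating.
Others bid (18, 20): truth gives -18; bid 20 gives -2 > -18. Violating.
Others bid (20, 4): truth gives -18; bid 20 gives -2 > -18. Violating.
Others bid (4, 18): truth gives 0; no alternative beats it.
Others bid (18, 4): truth gives 0; no alternative beats it.
(Checking all 9 profiles: 6 have a profitable deviation, 3 do not.)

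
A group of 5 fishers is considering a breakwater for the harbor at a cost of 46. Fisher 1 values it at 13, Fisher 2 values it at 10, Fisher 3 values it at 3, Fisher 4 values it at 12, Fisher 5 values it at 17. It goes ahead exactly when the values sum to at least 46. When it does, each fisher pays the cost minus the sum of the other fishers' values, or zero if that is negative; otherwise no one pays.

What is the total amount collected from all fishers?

Total value 55 ≥ cost 46, so it is built.
Fisher 1: others sum to 42; max(0, 46 - 42) = 4.
Fisher 2: others sum to 45; max(0, 46 - 45) = 1.
Fisher 3: others sum to 52; max(0, 46 - 52) = 0.
Fisher 4: others sum to 43; max(0, 46 - 43) = 3.
Fisher 5: others sum to 38; max(0, 46 - 38) = 8.
Total collected = 4 + 1 + 0 + 3 + 8 = 16.

16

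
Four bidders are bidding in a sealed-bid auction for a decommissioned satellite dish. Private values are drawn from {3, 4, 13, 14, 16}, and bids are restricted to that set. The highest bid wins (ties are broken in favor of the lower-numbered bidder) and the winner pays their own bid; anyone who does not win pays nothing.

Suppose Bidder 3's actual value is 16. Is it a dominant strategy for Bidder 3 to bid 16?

No

Consider the case where Bidder 1 bids 3, Bidder 2 bids 3 and Bidder 4 bids 3.
Truthful bid 16: wins, pays 16, utility 16 - 16 = 0.
Bid 4 instead: wins, pays 4, utility 16 - 4 = 12.
Since 12 > 0, bidding 4 is strictly better here, so truthful bidding is not dominant.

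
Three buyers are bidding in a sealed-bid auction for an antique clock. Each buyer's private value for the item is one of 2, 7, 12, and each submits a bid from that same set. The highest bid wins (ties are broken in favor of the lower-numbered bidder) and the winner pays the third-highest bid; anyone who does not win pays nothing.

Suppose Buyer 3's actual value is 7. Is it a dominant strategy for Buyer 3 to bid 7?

Consider the case where Buyer 1 bids 2 and Buyer 2 bids 7.
Truthful bid 7: loses, pays 0, utility 0.
Bid 12 instead: wins, pays 2, utility 7 - 2 = 5.
Since 5 > 0, bidding 12 is strictly better here, so truthful bidding is not dominant.

No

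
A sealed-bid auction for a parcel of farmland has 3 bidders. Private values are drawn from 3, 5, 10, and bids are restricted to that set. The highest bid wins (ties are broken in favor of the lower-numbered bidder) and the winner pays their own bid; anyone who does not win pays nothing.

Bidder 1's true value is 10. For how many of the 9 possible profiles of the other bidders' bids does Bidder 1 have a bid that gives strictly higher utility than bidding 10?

4

Others bid (3, 3): truth gives 0; bid 3 gives 7 > 0. Violating.
Others bid (3, 5): truth gives 0; bid 5 gives 5 > 0. Violating.
Others bid (5, 3): truth gives 0; bid 5 gives 5 > 0. Violating.
Others bid (5, 5): truth gives 0; bid 5 gives 5 > 0. Violating.
Others bid (3, 10): truth gives 0; no alternative beats it.
Others bid (5, 10): truth gives 0; no alternative beats it.
(Checking all 9 profiles: 4 have a profitable deviation, 5 do not.)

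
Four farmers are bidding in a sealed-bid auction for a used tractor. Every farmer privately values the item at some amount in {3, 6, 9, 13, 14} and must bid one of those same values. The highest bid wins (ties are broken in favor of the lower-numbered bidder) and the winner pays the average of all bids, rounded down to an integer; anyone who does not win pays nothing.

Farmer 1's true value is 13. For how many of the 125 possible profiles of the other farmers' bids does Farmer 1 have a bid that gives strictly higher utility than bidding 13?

81

Others bid (3, 3, 3): truth gives 8; bid 3 gives 10 > 8. Violating.
Others bid (3, 3, 6): truth gives 7; bid 6 gives 9 > 7. Violating.
Others bid (3, 3, 9): truth gives 6; bid 9 gives 7 > 6. Violating.
Others bid (3, 3, 14): truth gives 0; bid 14 gives 5 > 0. Violating.
Others bid (3, 3, 13): truth gives 5; no alternative beats it.
Others bid (3, 6, 13): truth gives 5; no alternative beats it.
(Checking all 125 profiles: 81 have a profitable deviation, 44 do not.)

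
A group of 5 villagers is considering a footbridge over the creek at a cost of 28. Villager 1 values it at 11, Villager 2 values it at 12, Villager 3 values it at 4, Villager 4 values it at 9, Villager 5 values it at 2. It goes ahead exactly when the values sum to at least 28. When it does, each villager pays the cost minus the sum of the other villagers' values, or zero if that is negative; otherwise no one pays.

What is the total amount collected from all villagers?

Total value 38 ≥ cost 28, so it is built.
Villager 1: others sum to 27; max(0, 28 - 27) = 1.
Villager 2: others sum to 26; max(0, 28 - 26) = 2.
Villager 3: others sum to 34; max(0, 28 - 34) = 0.
Villager 4: others sum to 29; max(0, 28 - 29) = 0.
Villager 5: others sum to 36; max(0, 28 - 36) = 0.
Total collected = 1 + 2 + 0 + 0 + 0 = 3.

3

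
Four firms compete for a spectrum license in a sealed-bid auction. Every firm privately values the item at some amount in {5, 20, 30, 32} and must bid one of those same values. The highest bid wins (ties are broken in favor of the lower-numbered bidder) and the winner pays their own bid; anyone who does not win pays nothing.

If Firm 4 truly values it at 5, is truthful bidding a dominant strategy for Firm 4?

Yes

Check each profile of the others' bids and compare truth against every alternative bid.
Others bid (5, 5, 5): truth gives 0, best alternative gives -15.
Others bid (5, 5, 20): truth gives 0, best alternative gives 0.
Others bid (5, 5, 30): truth gives 0, best alternative gives 0.
Others bid (5, 5, 32): truth gives 0, best alternative gives 0.
Others bid (5, 20, 5): truth gives 0, best alternative gives 0.
Others bid (5, 20, 20): truth gives 0, best alternative gives 0.
(Remaining 58 profiles checked similarly; truth is weakly best in each.)
In every case the truthful bid is at least as good as any alternative, so it is a dominant strategy.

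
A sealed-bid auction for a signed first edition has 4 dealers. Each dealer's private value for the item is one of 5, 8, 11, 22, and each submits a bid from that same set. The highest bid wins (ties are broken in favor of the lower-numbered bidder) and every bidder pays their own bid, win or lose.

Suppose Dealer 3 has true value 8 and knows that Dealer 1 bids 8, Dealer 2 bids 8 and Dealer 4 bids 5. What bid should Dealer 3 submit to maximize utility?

Bid 5: loses but pays 5, utility -5.
Bid 8: loses but pays 8, utility -8.
Bid 11: wins, pays 11, utility 8 - 11 = -3.
Bid 22: wins, pays 22, utility 8 - 22 = -14.
The best choice is 11 with utility -3.

11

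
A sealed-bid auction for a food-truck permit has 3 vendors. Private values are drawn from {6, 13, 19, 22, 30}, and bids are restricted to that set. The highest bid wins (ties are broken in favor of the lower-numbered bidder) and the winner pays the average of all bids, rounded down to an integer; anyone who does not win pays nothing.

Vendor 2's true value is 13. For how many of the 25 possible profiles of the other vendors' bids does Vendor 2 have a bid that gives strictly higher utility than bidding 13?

Others bid (13, 6): truth gives 0; bid 19 gives 1 > 0. Violating.
Others bid (6, 6): truth gives 5; no alternative beats it.
Others bid (6, 13): truth gives 3; no alternative beats it.
(Checking all 25 profiles: 1 has a profitable deviation, 24 do not.)

1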